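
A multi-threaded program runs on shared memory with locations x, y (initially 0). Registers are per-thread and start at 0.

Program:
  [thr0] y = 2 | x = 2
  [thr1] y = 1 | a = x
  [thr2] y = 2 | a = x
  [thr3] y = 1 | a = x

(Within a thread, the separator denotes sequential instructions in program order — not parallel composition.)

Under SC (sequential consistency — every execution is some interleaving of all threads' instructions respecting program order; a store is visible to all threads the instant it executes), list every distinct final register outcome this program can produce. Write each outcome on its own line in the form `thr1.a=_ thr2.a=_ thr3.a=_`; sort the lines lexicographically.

thr1.a=0 thr2.a=0 thr3.a=0
thr1.a=0 thr2.a=0 thr3.a=2
thr1.a=0 thr2.a=2 thr3.a=0
thr1.a=0 thr2.a=2 thr3.a=2
thr1.a=2 thr2.a=0 thr3.a=0
thr1.a=2 thr2.a=0 thr3.a=2
thr1.a=2 thr2.a=2 thr3.a=0
thr1.a=2 thr2.a=2 thr3.a=2

outcome vector order: (thr1.a,thr2.a,thr3.a)
|SC outcomes| = 8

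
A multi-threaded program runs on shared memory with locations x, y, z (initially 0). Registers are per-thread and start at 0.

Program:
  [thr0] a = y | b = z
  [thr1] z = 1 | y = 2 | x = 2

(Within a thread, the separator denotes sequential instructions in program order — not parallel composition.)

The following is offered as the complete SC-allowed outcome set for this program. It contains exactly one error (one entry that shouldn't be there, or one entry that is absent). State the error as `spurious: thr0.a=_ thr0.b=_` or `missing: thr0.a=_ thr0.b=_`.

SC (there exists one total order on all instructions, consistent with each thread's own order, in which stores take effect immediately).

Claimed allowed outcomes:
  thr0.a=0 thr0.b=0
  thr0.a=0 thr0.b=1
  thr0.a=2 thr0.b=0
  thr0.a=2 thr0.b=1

outcome vector order: (thr0.a,thr0.b)
[SC] allowed = {(0,0) (0,1) (2,1)}
claimed∖SC = {(2,0)}

spurious: thr0.a=2 thr0.b=0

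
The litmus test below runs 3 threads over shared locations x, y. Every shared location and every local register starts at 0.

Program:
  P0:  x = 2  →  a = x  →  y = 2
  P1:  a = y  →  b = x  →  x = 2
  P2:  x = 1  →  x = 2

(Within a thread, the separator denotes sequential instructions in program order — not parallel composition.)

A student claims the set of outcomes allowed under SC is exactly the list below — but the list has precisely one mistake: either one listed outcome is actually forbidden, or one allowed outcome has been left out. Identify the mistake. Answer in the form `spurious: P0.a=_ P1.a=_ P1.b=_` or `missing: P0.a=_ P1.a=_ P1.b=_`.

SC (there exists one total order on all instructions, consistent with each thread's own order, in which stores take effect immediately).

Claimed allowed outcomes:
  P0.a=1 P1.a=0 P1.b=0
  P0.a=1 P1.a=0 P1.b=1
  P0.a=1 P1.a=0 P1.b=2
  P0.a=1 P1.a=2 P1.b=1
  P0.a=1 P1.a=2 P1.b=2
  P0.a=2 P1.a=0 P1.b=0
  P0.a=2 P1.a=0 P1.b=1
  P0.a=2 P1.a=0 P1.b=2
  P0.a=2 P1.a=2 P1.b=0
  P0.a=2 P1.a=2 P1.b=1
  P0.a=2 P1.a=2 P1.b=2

spurious: P0.a=2 P1.a=2 P1.b=0

outcome vector order: (P0.a,P1.a,P1.b)
[SC] allowed = {100, 101, 102, 121, 122, 200, 201, 202, 221, 222}
claimed∖SC = {220}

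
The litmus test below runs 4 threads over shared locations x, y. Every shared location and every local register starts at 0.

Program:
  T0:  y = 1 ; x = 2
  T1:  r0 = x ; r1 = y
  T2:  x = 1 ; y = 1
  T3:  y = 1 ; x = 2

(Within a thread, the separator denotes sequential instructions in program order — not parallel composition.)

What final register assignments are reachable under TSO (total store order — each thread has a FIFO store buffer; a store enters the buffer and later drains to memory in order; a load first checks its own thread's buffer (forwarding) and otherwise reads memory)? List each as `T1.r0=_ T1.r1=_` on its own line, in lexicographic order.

T1.r0=0 T1.r1=0
T1.r0=0 T1.r1=1
T1.r0=1 T1.r1=0
T1.r0=1 T1.r1=1
T1.r0=2 T1.r1=1

outcome vector order: (T1.r0,T1.r1)
|TSO outcomes| = 5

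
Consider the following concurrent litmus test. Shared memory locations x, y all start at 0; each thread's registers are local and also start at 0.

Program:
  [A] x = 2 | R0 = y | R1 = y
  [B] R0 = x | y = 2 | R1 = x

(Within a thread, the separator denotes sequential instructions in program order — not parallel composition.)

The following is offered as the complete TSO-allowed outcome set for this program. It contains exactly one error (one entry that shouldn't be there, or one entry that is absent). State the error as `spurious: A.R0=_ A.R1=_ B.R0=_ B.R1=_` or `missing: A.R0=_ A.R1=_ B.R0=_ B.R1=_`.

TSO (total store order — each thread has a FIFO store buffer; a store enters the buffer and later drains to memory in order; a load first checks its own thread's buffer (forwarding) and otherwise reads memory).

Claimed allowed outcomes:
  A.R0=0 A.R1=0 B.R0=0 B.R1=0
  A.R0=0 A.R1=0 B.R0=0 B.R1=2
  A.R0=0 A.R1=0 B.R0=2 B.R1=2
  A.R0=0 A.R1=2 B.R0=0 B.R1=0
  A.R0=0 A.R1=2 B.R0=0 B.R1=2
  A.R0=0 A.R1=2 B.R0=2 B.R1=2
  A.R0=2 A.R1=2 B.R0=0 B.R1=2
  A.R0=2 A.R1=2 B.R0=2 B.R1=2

outcome vector order: (A.R0,A.R1,B.R0,B.R1)
[TSO] allowed = {(0,0,0,0), (0,0,0,2), (0,0,2,2), (0,2,0,0), (0,2,0,2), (0,2,2,2), (2,2,0,0), (2,2,0,2), (2,2,2,2)}
TSO∖claimed = {(2,2,0,0)}

missing: A.R0=2 A.R1=2 B.R0=0 B.R1=0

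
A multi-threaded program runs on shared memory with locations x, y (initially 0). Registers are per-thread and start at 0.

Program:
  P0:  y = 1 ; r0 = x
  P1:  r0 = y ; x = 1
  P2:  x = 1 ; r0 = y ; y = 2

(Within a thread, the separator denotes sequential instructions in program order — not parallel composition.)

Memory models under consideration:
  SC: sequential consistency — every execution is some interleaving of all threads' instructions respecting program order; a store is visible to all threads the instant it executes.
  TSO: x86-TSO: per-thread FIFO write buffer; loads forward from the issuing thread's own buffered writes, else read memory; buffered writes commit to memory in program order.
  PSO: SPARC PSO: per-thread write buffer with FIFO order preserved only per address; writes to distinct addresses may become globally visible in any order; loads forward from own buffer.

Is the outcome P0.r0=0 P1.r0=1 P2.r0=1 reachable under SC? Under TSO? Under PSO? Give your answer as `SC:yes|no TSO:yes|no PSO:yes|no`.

SC:yes TSO:yes PSO:yes

outcome vector order: (P0.r0,P1.r0,P2.r0)
SC (9): <0 0 1> <0 1 1> <0 2 1> <1 0 0> <1 0 1> <1 1 0> <1 1 1> <1 2 0> <1 2 1>
TSO (12): <0 0 0> <0 0 1> <0 1 0> <0 1 1> <0 2 0> <0 2 1> <1 0 0> <1 0 1> <1 1 0> <1 1 1> <1 2 0> <1 2 1>
PSO (12): <0 0 0> <0 0 1> <0 1 0> <0 1 1> <0 2 0> <0 2 1> <1 0 0> <1 0 1> <1 1 0> <1 1 1> <1 2 0> <1 2 1>
target <0 1 1> ∈ {SC,TSO,PSO}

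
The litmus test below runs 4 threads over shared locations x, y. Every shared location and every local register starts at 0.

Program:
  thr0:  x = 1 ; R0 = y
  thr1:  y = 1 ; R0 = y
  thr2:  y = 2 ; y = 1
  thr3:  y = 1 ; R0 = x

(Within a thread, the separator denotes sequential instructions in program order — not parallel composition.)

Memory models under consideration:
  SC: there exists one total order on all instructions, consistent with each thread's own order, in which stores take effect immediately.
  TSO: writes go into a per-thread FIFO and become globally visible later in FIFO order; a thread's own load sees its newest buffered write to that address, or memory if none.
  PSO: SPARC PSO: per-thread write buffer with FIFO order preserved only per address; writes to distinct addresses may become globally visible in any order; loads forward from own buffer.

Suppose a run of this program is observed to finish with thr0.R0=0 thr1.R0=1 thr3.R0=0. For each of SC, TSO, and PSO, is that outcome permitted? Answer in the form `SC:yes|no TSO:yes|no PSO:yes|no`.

SC:no TSO:yes PSO:yes

outcome vector order: (thr0.R0,thr1.R0,thr3.R0)
[SC] allowed = {011, 021, 110, 111, 120, 121, 210, 211, 220, 221}
[TSO] allowed = {010, 011, 020, 021, 110, 111, 120, 121, 210, 211, 220, 221}
[PSO] allowed = {010, 011, 020, 021, 110, 111, 120, 121, 210, 211, 220, 221}
target 010 ∈ {TSO,PSO}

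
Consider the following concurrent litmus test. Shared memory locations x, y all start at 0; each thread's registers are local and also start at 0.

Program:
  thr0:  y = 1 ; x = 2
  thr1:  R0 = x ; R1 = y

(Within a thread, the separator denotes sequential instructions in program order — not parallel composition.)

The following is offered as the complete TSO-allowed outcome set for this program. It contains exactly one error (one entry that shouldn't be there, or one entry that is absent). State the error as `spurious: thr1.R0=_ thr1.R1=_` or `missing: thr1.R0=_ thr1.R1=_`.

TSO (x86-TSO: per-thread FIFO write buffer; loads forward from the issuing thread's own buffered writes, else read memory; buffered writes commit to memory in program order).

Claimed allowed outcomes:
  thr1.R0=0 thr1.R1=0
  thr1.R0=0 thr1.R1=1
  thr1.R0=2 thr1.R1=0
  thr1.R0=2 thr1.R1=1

spurious: thr1.R0=2 thr1.R1=0

outcome vector order: (thr1.R0,thr1.R1)
TSO (3): (0,0), (0,1), (2,1)
claimed∖TSO = {(2,0)}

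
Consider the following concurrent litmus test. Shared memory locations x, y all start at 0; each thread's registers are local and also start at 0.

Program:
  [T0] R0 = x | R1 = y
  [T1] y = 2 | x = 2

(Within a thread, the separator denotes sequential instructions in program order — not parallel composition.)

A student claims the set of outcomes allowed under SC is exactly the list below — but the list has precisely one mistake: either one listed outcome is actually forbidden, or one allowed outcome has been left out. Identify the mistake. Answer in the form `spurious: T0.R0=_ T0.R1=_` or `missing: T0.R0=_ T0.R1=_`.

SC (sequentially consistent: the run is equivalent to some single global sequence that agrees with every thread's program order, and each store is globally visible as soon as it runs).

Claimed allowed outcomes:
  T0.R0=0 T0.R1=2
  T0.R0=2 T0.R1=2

outcome vector order: (T0.R0,T0.R1)
under SC → (0,0) (0,2) (2,2)
SC∖claimed = {(0,0)}

missing: T0.R0=0 T0.R1=0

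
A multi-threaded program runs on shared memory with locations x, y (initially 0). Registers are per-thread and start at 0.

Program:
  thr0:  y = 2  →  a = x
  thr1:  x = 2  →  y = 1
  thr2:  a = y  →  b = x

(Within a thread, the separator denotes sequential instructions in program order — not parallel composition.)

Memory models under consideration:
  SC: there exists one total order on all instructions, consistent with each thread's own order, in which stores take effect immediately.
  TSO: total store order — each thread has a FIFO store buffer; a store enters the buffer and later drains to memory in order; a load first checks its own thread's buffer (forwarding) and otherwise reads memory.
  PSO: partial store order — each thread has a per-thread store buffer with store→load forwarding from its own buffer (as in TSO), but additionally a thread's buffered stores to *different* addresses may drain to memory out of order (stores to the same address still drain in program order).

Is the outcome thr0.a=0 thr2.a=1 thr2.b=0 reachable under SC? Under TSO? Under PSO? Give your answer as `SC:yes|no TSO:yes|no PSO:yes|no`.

SC:no TSO:no PSO:yes

outcome vector order: (thr0.a,thr2.a,thr2.b)
SC (10): (0,0,0) (0,0,2) (0,1,2) (0,2,0) (0,2,2) (2,0,0) (2,0,2) (2,1,2) (2,2,0) (2,2,2)
TSO (10): (0,0,0) (0,0,2) (0,1,2) (0,2,0) (0,2,2) (2,0,0) (2,0,2) (2,1,2) (2,2,0) (2,2,2)
PSO (12): (0,0,0) (0,0,2) (0,1,0) (0,1,2) (0,2,0) (0,2,2) (2,0,0) (2,0,2) (2,1,0) (2,1,2) (2,2,0) (2,2,2)
target (0,1,0) ∈ {PSO}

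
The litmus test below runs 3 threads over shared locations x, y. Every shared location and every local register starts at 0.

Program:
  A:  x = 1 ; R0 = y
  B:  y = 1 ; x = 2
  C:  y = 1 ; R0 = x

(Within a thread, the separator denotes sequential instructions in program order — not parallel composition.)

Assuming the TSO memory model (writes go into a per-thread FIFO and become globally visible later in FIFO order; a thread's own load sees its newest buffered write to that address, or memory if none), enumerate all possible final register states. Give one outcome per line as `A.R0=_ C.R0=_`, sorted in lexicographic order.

A.R0=0 C.R0=0
A.R0=0 C.R0=1
A.R0=0 C.R0=2
A.R0=1 C.R0=0
A.R0=1 C.R0=1
A.R0=1 C.R0=2

outcome vector order: (A.R0,C.R0)
|TSO outcomes| = 6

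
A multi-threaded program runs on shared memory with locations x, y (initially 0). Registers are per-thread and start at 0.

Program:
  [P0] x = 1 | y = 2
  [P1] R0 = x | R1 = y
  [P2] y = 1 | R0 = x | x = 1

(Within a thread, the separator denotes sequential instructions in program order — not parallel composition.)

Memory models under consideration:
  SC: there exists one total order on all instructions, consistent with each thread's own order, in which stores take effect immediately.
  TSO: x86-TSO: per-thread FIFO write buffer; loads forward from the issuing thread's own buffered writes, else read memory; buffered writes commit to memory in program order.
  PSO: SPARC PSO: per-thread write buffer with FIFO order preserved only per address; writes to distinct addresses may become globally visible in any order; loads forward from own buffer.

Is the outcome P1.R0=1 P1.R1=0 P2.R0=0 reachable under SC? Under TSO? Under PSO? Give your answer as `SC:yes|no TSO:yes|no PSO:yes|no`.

SC:no TSO:yes PSO:yes

outcome vector order: (P1.R0,P1.R1,P2.R0)
[SC] allowed = {<0 0 0>, <0 0 1>, <0 1 0>, <0 1 1>, <0 2 0>, <0 2 1>, <1 0 1>, <1 1 0>, <1 1 1>, <1 2 0>, <1 2 1>}
[TSO] allowed = {<0 0 0>, <0 0 1>, <0 1 0>, <0 1 1>, <0 2 0>, <0 2 1>, <1 0 0>, <1 0 1>, <1 1 0>, <1 1 1>, <1 2 0>, <1 2 1>}
[PSO] allowed = {<0 0 0>, <0 0 1>, <0 1 0>, <0 1 1>, <0 2 0>, <0 2 1>, <1 0 0>, <1 0 1>, <1 1 0>, <1 1 1>, <1 2 0>, <1 2 1>}
target <1 0 0> ∈ {TSO,PSO}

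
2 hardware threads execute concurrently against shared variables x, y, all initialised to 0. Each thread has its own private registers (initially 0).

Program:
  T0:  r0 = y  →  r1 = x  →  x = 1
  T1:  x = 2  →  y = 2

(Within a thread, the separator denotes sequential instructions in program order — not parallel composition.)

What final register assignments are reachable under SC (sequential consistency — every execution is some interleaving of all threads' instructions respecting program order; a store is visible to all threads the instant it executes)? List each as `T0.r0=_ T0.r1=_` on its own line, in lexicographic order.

T0.r0=0 T0.r1=0
T0.r0=0 T0.r1=2
T0.r0=2 T0.r1=2

outcome vector order: (T0.r0,T0.r1)
|SC outcomes| = 3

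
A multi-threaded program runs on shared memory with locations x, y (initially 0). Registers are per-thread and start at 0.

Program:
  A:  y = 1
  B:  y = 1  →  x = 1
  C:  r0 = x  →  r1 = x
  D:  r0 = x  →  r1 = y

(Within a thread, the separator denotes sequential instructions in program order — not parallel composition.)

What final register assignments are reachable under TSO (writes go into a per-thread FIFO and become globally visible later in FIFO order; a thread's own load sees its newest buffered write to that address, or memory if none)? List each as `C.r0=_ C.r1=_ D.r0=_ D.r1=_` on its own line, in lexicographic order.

C.r0=0 C.r1=0 D.r0=0 D.r1=0
C.r0=0 C.r1=0 D.r0=0 D.r1=1
C.r0=0 C.r1=0 D.r0=1 D.r1=1
C.r0=0 C.r1=1 D.r0=0 D.r1=0
C.r0=0 C.r1=1 D.r0=0 D.r1=1
C.r0=0 C.r1=1 D.r0=1 D.r1=1
C.r0=1 C.r1=1 D.r0=0 D.r1=0
C.r0=1 C.r1=1 D.r0=0 D.r1=1
C.r0=1 C.r1=1 D.r0=1 D.r1=1

outcome vector order: (C.r0,C.r1,D.r0,D.r1)
|TSO outcomes| = 9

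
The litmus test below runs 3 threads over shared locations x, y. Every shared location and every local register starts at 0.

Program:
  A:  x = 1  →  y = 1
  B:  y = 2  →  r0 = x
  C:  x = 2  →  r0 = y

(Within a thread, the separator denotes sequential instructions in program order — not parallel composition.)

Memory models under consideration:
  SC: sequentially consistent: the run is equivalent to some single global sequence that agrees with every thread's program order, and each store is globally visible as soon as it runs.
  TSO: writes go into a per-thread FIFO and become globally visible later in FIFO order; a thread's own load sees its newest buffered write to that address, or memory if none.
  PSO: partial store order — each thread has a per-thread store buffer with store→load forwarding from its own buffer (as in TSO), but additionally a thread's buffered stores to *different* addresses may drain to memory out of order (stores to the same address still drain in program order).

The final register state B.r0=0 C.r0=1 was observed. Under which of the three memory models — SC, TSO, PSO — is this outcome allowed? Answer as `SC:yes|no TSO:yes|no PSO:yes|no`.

outcome vector order: (B.r0,C.r0)
[SC] allowed = {01, 02, 10, 11, 12, 20, 21, 22}
[TSO] allowed = {00, 01, 02, 10, 11, 12, 20, 21, 22}
[PSO] allowed = {00, 01, 02, 10, 11, 12, 20, 21, 22}
target 01 ∈ {SC,TSO,PSO}

SC:yes TSO:yes PSO:yes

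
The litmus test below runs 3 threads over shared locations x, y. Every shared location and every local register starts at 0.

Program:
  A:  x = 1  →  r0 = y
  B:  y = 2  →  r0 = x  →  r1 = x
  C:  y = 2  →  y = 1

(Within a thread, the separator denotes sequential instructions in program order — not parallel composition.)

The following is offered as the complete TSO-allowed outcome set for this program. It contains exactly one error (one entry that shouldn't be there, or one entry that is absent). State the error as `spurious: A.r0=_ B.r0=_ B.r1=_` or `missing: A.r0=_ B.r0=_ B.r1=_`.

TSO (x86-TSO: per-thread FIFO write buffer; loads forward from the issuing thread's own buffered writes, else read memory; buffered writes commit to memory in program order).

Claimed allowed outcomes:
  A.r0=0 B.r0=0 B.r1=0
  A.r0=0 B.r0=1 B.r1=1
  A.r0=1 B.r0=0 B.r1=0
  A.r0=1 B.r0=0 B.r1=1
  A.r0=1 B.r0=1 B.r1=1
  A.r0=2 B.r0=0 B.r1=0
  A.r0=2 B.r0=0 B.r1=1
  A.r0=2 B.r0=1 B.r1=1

outcome vector order: (A.r0,B.r0,B.r1)
under TSO → (0,0,0); (0,0,1); (0,1,1); (1,0,0); (1,0,1); (1,1,1); (2,0,0); (2,0,1); (2,1,1)
TSO∖claimed = {(0,0,1)}

missing: A.r0=0 B.r0=0 B.r1=1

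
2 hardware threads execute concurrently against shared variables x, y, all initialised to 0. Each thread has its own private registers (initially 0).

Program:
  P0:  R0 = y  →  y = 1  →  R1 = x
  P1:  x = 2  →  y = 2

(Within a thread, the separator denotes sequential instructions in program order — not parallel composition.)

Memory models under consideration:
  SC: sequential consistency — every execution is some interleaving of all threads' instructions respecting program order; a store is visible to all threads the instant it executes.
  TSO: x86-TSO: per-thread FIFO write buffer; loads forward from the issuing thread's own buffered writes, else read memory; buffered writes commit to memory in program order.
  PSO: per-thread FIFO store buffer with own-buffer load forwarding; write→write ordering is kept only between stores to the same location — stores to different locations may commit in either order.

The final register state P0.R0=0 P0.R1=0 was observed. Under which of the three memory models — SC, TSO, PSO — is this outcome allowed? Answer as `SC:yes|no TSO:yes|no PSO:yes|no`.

outcome vector order: (P0.R0,P0.R1)
SC: 3 outcomes — {0/0, 0/2, 2/2}
TSO: 3 outcomes — {0/0, 0/2, 2/2}
PSO: 4 outcomes — {0/0, 0/2, 2/0, 2/2}
target 0/0 ∈ {SC,TSO,PSO}

SC:yes TSO:yes PSO:yes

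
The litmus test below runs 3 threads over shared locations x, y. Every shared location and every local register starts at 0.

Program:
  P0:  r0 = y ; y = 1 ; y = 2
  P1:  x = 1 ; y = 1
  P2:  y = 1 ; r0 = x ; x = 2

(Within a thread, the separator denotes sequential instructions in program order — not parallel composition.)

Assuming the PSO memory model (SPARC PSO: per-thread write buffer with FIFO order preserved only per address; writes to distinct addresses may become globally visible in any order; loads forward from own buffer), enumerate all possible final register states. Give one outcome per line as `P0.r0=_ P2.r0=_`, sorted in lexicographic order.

P0.r0=0 P2.r0=0
P0.r0=0 P2.r0=1
P0.r0=1 P2.r0=0
P0.r0=1 P2.r0=1

outcome vector order: (P0.r0,P2.r0)
|PSO outcomes| = 4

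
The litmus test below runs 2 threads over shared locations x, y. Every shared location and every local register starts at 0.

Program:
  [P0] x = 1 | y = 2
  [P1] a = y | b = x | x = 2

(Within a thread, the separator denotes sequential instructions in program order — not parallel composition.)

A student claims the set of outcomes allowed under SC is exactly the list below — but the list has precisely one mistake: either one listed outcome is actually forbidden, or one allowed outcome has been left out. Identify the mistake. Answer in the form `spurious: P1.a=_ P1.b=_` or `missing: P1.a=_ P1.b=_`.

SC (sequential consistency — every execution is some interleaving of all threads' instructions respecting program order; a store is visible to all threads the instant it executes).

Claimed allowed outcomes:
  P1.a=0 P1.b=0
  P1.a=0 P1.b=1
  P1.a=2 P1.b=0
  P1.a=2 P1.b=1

outcome vector order: (P1.a,P1.b)
under SC → (0,0), (0,1), (2,1)
claimed∖SC = {(2,0)}

spurious: P1.a=2 P1.b=0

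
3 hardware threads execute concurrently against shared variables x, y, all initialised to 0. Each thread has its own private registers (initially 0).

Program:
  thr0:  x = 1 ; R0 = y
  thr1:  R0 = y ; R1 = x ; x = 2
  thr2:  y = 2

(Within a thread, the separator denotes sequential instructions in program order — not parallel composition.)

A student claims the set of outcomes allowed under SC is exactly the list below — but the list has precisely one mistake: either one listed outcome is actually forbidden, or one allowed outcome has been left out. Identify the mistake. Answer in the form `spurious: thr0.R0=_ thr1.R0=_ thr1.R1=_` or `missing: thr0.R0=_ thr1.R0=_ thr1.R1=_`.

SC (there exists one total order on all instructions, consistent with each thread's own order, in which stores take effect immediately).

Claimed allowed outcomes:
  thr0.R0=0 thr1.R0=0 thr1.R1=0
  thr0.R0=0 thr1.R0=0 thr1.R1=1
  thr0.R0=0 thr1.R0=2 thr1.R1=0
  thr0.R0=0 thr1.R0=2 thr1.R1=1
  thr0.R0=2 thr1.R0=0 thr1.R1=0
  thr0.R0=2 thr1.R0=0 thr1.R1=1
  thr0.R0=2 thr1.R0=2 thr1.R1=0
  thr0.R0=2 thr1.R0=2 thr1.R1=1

spurious: thr0.R0=0 thr1.R0=2 thr1.R1=0

outcome vector order: (thr0.R0,thr1.R0,thr1.R1)
[SC] allowed = {<0 0 0>; <0 0 1>; <0 2 1>; <2 0 0>; <2 0 1>; <2 2 0>; <2 2 1>}
claimed∖SC = {<0 2 0>}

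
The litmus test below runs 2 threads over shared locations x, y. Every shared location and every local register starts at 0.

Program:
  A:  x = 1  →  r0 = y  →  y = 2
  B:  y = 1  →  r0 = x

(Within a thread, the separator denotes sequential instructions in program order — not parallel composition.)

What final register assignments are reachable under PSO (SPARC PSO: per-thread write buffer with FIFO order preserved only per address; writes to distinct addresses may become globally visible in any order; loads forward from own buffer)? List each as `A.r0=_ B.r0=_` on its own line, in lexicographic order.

outcome vector order: (A.r0,B.r0)
|PSO outcomes| = 4

A.r0=0 B.r0=0
A.r0=0 B.r0=1
A.r0=1 B.r0=0
A.r0=1 B.r0=1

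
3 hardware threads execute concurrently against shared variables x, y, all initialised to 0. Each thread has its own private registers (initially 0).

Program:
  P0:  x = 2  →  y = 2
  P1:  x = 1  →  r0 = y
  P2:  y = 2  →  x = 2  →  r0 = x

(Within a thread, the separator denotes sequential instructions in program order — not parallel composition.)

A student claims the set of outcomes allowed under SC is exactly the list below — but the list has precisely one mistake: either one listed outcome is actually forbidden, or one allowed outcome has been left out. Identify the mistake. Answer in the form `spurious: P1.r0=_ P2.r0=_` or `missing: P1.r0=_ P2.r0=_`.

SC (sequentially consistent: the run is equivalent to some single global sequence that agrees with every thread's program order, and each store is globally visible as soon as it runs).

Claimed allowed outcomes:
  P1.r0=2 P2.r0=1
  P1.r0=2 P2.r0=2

outcome vector order: (P1.r0,P2.r0)
[SC] allowed = {(0,2); (2,1); (2,2)}
SC∖claimed = {(0,2)}

missing: P1.r0=0 P2.r0=2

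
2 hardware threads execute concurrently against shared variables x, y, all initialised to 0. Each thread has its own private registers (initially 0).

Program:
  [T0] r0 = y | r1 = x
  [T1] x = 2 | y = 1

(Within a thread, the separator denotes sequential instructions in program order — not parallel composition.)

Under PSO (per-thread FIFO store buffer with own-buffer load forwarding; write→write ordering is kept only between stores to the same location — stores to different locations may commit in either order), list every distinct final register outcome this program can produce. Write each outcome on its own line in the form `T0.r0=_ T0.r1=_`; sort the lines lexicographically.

outcome vector order: (T0.r0,T0.r1)
|PSO outcomes| = 4

T0.r0=0 T0.r1=0
T0.r0=0 T0.r1=2
T0.r0=1 T0.r1=0
T0.r0=1 T0.r1=2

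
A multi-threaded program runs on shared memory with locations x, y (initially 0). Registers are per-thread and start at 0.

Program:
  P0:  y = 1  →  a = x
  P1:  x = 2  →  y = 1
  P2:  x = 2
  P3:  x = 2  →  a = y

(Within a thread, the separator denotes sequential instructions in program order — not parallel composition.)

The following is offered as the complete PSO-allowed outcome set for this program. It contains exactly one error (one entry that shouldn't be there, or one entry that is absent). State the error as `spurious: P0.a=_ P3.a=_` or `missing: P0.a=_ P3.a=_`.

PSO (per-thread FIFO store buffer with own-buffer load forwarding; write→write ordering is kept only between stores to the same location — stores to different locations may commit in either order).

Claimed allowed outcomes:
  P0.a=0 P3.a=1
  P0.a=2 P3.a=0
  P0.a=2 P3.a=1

outcome vector order: (P0.a,P3.a)
under PSO → 00; 01; 20; 21
PSO∖claimed = {00}

missing: P0.a=0 P3.a=0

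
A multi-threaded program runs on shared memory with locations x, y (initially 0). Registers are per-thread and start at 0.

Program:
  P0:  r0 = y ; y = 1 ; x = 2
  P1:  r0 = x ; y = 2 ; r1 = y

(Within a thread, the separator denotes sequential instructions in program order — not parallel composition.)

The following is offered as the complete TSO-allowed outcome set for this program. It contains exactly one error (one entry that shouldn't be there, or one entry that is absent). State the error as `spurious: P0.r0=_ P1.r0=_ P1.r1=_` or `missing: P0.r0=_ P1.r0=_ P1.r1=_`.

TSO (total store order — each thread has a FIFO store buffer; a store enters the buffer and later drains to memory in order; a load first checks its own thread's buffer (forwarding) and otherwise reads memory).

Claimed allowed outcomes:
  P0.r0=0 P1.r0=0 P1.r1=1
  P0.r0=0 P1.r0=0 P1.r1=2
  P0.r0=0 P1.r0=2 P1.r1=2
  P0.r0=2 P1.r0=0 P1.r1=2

missing: P0.r0=2 P1.r0=0 P1.r1=1

outcome vector order: (P0.r0,P1.r0,P1.r1)
TSO (5): 0/0/1 0/0/2 0/2/2 2/0/1 2/0/2
TSO∖claimed = {2/0/1}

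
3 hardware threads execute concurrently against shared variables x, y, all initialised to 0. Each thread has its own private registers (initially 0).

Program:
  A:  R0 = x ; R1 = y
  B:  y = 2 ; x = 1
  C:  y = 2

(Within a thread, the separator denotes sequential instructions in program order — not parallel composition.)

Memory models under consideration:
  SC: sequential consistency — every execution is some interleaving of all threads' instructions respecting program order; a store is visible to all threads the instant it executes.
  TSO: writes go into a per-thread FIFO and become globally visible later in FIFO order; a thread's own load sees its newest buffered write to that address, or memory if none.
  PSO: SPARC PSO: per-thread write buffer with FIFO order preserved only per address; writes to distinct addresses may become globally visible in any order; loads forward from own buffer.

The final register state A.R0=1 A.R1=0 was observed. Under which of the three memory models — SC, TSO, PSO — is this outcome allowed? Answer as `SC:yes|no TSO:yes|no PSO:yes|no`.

outcome vector order: (A.R0,A.R1)
SC (3): 00, 02, 12
TSO (3): 00, 02, 12
PSO (4): 00, 02, 10, 12
target 10 ∈ {PSO}

SC:no TSO:no PSO:yes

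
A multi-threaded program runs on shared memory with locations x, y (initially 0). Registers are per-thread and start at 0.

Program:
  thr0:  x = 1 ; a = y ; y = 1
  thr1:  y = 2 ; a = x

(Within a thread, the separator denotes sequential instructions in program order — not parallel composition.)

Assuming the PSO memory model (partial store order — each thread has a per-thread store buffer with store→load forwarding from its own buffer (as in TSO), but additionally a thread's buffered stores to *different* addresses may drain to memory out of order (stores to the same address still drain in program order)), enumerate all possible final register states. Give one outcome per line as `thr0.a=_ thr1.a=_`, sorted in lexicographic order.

thr0.a=0 thr1.a=0
thr0.a=0 thr1.a=1
thr0.a=2 thr1.a=0
thr0.a=2 thr1.a=1

outcome vector order: (thr0.a,thr1.a)
|PSO outcomes| = 4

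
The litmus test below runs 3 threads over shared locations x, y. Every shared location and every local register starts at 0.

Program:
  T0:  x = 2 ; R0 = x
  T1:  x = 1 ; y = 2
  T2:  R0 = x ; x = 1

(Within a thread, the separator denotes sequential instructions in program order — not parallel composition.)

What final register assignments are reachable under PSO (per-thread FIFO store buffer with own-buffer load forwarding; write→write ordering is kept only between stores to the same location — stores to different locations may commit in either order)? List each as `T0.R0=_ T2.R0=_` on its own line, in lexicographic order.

outcome vector order: (T0.R0,T2.R0)
|PSO outcomes| = 6

T0.R0=1 T2.R0=0
T0.R0=1 T2.R0=1
T0.R0=1 T2.R0=2
T0.R0=2 T2.R0=0
T0.R0=2 T2.R0=1
T0.R0=2 T2.R0=2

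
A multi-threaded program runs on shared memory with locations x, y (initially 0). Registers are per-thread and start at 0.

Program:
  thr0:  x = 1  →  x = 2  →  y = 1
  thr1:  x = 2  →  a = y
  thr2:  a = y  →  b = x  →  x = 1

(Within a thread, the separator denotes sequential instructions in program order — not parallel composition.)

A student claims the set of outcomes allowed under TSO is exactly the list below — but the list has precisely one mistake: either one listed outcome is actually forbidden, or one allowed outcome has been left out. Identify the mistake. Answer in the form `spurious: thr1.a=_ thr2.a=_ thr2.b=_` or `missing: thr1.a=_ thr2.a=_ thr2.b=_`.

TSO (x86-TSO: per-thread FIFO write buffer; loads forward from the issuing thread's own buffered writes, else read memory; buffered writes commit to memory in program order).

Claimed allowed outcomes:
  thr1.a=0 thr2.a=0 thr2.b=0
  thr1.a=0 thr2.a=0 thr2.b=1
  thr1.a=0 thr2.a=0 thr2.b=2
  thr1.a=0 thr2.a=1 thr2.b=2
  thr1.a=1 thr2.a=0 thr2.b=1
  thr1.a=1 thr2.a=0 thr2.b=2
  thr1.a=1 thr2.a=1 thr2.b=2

missing: thr1.a=1 thr2.a=0 thr2.b=0

outcome vector order: (thr1.a,thr2.a,thr2.b)
[TSO] allowed = {(0,0,0) (0,0,1) (0,0,2) (0,1,2) (1,0,0) (1,0,1) (1,0,2) (1,1,2)}
TSO∖claimed = {(1,0,0)}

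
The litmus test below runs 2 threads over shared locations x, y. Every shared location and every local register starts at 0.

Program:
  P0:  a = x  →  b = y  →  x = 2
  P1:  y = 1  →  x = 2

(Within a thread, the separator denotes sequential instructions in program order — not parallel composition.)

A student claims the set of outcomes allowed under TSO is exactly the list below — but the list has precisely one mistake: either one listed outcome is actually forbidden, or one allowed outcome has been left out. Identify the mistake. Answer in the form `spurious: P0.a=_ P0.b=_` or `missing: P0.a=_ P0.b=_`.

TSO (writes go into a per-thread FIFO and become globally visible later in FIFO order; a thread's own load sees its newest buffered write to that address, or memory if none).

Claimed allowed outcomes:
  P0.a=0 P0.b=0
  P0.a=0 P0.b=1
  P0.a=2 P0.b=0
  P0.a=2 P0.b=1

spurious: P0.a=2 P0.b=0

outcome vector order: (P0.a,P0.b)
[TSO] allowed = {0/0; 0/1; 2/1}
claimed∖TSO = {2/0}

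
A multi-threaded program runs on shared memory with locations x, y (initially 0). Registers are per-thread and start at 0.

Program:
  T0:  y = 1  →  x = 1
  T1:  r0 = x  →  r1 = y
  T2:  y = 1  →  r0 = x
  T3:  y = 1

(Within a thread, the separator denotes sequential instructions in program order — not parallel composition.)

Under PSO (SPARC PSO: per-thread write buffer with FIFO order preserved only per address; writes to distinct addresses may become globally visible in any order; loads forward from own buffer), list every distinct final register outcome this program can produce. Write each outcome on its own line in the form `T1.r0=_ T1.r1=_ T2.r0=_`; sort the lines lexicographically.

outcome vector order: (T1.r0,T1.r1,T2.r0)
|PSO outcomes| = 8

T1.r0=0 T1.r1=0 T2.r0=0
T1.r0=0 T1.r1=0 T2.r0=1
T1.r0=0 T1.r1=1 T2.r0=0
T1.r0=0 T1.r1=1 T2.r0=1
T1.r0=1 T1.r1=0 T2.r0=0
T1.r0=1 T1.r1=0 T2.r0=1
T1.r0=1 T1.r1=1 T2.r0=0
T1.r0=1 T1.r1=1 T2.r0=1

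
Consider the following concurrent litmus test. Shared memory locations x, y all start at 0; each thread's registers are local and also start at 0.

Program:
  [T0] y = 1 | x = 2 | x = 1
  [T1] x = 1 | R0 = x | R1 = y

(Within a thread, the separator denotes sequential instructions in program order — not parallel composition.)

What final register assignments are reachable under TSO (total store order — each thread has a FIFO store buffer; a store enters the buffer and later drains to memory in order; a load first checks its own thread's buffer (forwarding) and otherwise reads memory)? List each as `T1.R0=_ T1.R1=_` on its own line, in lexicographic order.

outcome vector order: (T1.R0,T1.R1)
|TSO outcomes| = 3

T1.R0=1 T1.R1=0
T1.R0=1 T1.R1=1
T1.R0=2 T1.R1=1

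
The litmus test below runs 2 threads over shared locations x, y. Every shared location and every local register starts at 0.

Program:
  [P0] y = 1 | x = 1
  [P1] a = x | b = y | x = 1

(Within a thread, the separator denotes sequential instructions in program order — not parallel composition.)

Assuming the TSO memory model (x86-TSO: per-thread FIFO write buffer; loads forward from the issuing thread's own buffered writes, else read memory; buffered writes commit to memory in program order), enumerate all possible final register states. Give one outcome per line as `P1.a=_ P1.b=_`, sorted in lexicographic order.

P1.a=0 P1.b=0
P1.a=0 P1.b=1
P1.a=1 P1.b=1

outcome vector order: (P1.a,P1.b)
|TSO outcomes| = 3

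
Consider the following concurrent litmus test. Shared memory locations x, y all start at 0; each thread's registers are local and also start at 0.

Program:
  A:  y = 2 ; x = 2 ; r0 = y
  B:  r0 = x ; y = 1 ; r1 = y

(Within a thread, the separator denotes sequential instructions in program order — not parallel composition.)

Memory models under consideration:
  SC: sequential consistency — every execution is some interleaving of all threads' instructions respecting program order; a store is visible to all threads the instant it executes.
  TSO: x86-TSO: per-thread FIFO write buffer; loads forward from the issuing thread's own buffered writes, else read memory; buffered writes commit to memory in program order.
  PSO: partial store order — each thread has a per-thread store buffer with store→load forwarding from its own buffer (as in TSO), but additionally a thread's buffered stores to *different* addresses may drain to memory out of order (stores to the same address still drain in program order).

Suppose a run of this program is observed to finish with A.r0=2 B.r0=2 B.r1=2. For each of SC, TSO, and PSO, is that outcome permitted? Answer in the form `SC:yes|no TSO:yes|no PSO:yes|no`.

SC:no TSO:no PSO:yes

outcome vector order: (A.r0,B.r0,B.r1)
[SC] allowed = {<1 0 1>, <1 2 1>, <2 0 1>, <2 0 2>, <2 2 1>}
[TSO] allowed = {<1 0 1>, <1 2 1>, <2 0 1>, <2 0 2>, <2 2 1>}
[PSO] allowed = {<1 0 1>, <1 2 1>, <2 0 1>, <2 0 2>, <2 2 1>, <2 2 2>}
target <2 2 2> ∈ {PSO}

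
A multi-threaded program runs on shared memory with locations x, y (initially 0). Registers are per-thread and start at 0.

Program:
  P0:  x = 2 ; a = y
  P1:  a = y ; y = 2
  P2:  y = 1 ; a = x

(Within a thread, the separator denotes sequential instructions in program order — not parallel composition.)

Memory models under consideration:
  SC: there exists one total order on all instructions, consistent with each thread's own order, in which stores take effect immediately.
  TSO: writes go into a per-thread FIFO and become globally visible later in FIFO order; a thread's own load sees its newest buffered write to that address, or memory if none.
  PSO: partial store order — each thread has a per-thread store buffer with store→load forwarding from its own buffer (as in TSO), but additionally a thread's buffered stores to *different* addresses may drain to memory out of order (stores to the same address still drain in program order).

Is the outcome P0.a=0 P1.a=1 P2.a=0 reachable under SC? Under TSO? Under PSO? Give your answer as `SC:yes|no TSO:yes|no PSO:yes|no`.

SC:no TSO:yes PSO:yes

outcome vector order: (P0.a,P1.a,P2.a)
[SC] allowed = {(0,0,2); (0,1,2); (1,0,0); (1,0,2); (1,1,0); (1,1,2); (2,0,0); (2,0,2); (2,1,0); (2,1,2)}
[TSO] allowed = {(0,0,0); (0,0,2); (0,1,0); (0,1,2); (1,0,0); (1,0,2); (1,1,0); (1,1,2); (2,0,0); (2,0,2); (2,1,0); (2,1,2)}
[PSO] allowed = {(0,0,0); (0,0,2); (0,1,0); (0,1,2); (1,0,0); (1,0,2); (1,1,0); (1,1,2); (2,0,0); (2,0,2); (2,1,0); (2,1,2)}
target (0,1,0) ∈ {TSO,PSO}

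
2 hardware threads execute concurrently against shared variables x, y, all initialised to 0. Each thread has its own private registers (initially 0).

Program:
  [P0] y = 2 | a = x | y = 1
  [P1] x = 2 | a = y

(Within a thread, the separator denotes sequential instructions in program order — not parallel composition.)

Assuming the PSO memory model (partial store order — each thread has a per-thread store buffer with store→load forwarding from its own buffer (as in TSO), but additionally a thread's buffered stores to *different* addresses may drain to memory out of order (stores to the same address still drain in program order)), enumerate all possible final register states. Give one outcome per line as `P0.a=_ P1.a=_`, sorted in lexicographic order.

outcome vector order: (P0.a,P1.a)
|PSO outcomes| = 6

P0.a=0 P1.a=0
P0.a=0 P1.a=1
P0.a=0 P1.a=2
P0.a=2 P1.a=0
P0.a=2 P1.a=1
P0.a=2 P1.a=2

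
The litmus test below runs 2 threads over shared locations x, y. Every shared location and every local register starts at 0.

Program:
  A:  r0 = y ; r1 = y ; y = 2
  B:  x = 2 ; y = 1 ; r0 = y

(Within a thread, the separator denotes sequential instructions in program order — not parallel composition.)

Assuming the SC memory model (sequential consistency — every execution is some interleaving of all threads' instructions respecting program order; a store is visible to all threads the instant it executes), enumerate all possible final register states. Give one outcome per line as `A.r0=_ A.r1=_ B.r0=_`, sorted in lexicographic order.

outcome vector order: (A.r0,A.r1,B.r0)
|SC outcomes| = 6

A.r0=0 A.r1=0 B.r0=1
A.r0=0 A.r1=0 B.r0=2
A.r0=0 A.r1=1 B.r0=1
A.r0=0 A.r1=1 B.r0=2
A.r0=1 A.r1=1 B.r0=1
A.r0=1 A.r1=1 B.r0=2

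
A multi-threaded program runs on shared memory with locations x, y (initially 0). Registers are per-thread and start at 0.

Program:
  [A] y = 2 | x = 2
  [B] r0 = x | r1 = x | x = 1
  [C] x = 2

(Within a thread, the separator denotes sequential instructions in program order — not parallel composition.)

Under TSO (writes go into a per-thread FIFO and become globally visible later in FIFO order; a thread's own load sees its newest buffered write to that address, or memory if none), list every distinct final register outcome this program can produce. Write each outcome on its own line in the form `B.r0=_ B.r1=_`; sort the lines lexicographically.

outcome vector order: (B.r0,B.r1)
|TSO outcomes| = 3

B.r0=0 B.r1=0
B.r0=0 B.r1=2
B.r0=2 B.r1=2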